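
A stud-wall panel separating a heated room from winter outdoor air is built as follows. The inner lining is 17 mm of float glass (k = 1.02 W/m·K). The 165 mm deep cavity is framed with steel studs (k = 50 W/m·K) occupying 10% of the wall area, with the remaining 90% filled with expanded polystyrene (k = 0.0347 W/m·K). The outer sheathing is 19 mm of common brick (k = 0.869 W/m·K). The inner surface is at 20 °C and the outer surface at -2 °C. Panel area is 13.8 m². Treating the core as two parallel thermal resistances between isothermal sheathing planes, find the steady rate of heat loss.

Q ≈ 4260 W

Sheathing layers in series; stud and cavity paths in parallel between them.
R_inner = 0.017/(1.02×13.8) = 0.001208 K/W
R_stud  = 0.165/(50×0.1×13.8) = 0.002391 K/W
R_cav   = 0.165/(0.0347×0.9×13.8) = 0.3829 K/W
1/R_core = 1/R_stud + 1/R_cav → R_core = 0.002376 K/W
R_outer = 0.019/(0.869×13.8) = 0.001584 K/W
R_total = 0.005169 K/W
Q = ΔT/R_total = 22/0.005169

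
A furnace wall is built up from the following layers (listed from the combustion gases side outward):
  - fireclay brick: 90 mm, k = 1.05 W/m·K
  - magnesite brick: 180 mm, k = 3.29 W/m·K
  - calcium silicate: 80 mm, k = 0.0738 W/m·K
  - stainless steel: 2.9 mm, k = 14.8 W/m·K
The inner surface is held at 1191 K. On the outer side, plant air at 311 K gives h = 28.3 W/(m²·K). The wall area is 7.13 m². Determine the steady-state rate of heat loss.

Thermal resistances in series:
R_fireclay brick = L/(kA) = 0.09/(1.05×7.13) = 0.01202 K/W
R_magnesite brick = L/(kA) = 0.18/(3.29×7.13) = 0.007673 K/W
R_calcium silicate = L/(kA) = 0.08/(0.0738×7.13) = 0.152 K/W
R_stainless steel = L/(kA) = 0.0029/(14.8×7.13) = 2.748×10^-5 K/W
R_outer film = 1/(h_o·A) = 1/(28.3×7.13) = 0.004956 K/W
R_total = 0.1767 K/W
Q = ΔT / R_total = 880 / 0.1767

Q ≈ 4980 W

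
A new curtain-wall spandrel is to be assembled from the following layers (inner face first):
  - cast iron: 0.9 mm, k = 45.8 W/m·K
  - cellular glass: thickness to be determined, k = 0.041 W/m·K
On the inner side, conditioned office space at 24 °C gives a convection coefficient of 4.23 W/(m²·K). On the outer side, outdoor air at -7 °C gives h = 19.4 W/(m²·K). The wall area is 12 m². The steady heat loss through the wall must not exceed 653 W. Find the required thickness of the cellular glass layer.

L ≈ 11.5 mm

Using the resistance-network approach (series):
R_inner film = 1/(h_i·A) = 1/(4.23×12) = 0.0197 K/W
R_cast iron = L/(kA) = 0.0009/(45.8×12) = 1.638×10^-6 K/W
R_outer film = 1/(h_o·A) = 1/(19.4×12) = 0.004296 K/W
Sum of the known resistances R_other = 0.024 K/W
Required total resistance R_tot = ΔT/Q_allow = 31/653 = 0.04747 K/W
R_cellular glass = R_tot − R_other = 0.02348 K/W
L = R·k·A = 0.02348×0.041×12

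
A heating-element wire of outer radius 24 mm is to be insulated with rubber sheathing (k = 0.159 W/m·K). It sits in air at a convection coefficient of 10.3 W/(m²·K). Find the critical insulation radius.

For a cylinder r_cr = k/h = 0.159/10.3
r_cr = 15.4 mm; since the bare radius (24 mm) is above r_cr, any added insulation will reduce heat loss.

r_cr ≈ 15.4 mm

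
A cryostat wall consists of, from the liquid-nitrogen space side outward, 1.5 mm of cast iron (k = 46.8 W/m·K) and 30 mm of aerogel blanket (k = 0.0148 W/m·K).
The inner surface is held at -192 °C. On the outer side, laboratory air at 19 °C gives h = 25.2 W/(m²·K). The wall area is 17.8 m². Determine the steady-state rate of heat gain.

Using the resistance-network approach (series):
R_cast iron = L/(kA) = 0.0015/(46.8×17.8) = 1.801×10^-6 K/W
R_aerogel blanket = L/(kA) = 0.03/(0.0148×17.8) = 0.1139 K/W
R_outer film = 1/(h_o·A) = 1/(25.2×17.8) = 0.002229 K/W
R_total = 0.1161 K/W
Q = ΔT / R_total = 211 / 0.1161

Q ≈ 1820 W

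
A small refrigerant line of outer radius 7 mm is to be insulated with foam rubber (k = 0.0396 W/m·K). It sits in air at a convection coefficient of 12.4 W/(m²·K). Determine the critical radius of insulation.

r_cr ≈ 3.19 mm

For a cylinder r_cr = k/h = 0.0396/12.4
r_cr = 3.19 mm; since the bare radius (7 mm) is above r_cr, any added insulation will reduce heat loss.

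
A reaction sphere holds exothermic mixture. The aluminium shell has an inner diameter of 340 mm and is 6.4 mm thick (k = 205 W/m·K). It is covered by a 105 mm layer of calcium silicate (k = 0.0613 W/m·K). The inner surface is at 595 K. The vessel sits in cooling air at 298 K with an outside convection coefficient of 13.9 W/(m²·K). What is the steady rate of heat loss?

Q ≈ 105 W

For a spherical shell R = (1/r₁ − 1/r₂)/(4πk); film R = 1/(h·4πr²). In series:
R_aluminium shell = (1/0.17 − 1/0.1764)/(4π×205) = 8.285×10^-5 K/W
R_calcium silicate = (1/0.1764 − 1/0.2814)/(4π×0.0613) = 2.746 K/W
R_outer film = 1/(h·4πr_o²) = 1/(13.9×4π×0.2814²) = 0.0723 K/W
R_total = 2.818 K/W
Q = ΔT/R_total = 297/2.818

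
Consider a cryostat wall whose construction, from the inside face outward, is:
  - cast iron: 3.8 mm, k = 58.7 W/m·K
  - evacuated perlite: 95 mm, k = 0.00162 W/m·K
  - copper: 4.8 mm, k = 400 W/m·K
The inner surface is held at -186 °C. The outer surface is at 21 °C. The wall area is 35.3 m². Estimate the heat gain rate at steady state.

Q ≈ 125 W

Treating each layer as a thermal resistance in series:
R_cast iron = L/(kA) = 0.0038/(58.7×35.3) = 1.834×10^-6 K/W
R_evacuated perlite = L/(kA) = 0.095/(0.00162×35.3) = 1.661 K/W
R_copper = L/(kA) = 0.0048/(400×35.3) = 3.399×10^-7 K/W
R_total = 1.661 K/W
Q = ΔT / R_total = 207 / 1.661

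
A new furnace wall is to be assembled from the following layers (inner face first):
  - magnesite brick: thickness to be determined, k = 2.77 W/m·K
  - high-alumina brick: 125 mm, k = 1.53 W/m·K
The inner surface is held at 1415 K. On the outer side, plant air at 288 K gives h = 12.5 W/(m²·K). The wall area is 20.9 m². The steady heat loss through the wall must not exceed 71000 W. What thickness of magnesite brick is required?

L ≈ 471 mm

Using the resistance-network approach (series):
R_high-alumina brick = L/(kA) = 0.125/(1.53×20.9) = 0.003909 K/W
R_outer film = 1/(h_o·A) = 1/(12.5×20.9) = 0.003828 K/W
Sum of the known resistances R_other = 0.007737 K/W
Required total resistance R_tot = ΔT/Q_allow = 1127/71000 = 0.01587 K/W
R_magnesite brick = R_tot − R_other = 0.008136 K/W
L = R·k·A = 0.008136×2.77×20.9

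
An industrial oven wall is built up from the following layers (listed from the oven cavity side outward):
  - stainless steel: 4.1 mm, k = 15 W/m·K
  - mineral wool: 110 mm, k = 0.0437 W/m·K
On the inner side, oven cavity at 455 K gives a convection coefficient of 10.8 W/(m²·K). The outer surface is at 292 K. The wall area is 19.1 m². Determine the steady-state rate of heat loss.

Q ≈ 1190 W

Series thermal resistances:
R_inner film = 1/(h_i·A) = 1/(10.8×19.1) = 0.004848 K/W
R_stainless steel = L/(kA) = 0.0041/(15×19.1) = 1.431×10^-5 K/W
R_mineral wool = L/(kA) = 0.11/(0.0437×19.1) = 0.1318 K/W
R_total = 0.1367 K/W
Q = ΔT / R_total = 163 / 0.1367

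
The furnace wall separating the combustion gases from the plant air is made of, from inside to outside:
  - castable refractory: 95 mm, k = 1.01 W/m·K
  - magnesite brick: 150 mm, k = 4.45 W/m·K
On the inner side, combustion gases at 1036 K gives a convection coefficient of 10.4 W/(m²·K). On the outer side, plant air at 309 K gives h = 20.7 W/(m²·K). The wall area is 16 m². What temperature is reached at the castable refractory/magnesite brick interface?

Series thermal resistances:
R_inner film = 1/(h_i·A) = 1/(10.4×16) = 0.00601 K/W
R_castable refractory = L/(kA) = 0.095/(1.01×16) = 0.005879 K/W
R_magnesite brick = L/(kA) = 0.15/(4.45×16) = 0.002107 K/W
R_outer film = 1/(h_o·A) = 1/(20.7×16) = 0.003019 K/W
R_total = 0.01701 K/W;  Q = ΔT/R_total = 727/0.01701 = 42730 W
T_interface = T_inner − Q·ΣR(inner→interface) = 1036 − 42700×0.01189

T ≈ 528 K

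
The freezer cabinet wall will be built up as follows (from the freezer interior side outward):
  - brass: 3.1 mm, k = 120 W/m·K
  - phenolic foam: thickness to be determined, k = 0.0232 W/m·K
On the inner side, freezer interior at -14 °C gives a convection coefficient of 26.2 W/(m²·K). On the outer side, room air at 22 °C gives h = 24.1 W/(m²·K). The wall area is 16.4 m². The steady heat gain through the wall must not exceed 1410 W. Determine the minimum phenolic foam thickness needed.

Model the wall as resistances in series:
R_inner film = 1/(h_i·A) = 1/(26.2×16.4) = 0.002327 K/W
R_brass = L/(kA) = 0.0031/(120×16.4) = 1.575×10^-6 K/W
R_outer film = 1/(h_o·A) = 1/(24.1×16.4) = 0.00253 K/W
Sum of the known resistances R_other = 0.004859 K/W
Required total resistance R_tot = ΔT/Q_allow = 36/1410 = 0.02553 K/W
R_phenolic foam = R_tot − R_other = 0.02067 K/W
L = R·k·A = 0.02067×0.0232×16.4

L ≈ 7.87 mm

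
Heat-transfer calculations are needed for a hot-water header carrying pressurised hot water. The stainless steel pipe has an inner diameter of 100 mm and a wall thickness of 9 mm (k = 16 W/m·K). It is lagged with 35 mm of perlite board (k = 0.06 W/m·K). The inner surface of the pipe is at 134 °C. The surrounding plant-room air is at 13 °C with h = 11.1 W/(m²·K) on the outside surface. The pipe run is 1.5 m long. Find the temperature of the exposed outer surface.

Cylindrical conduction, so R = ln(r₂/r₁)/(2πkL) per layer, in series:
R_stainless steel pipe wall = ln(59/50)/(2π×16×1.5) = 0.001098 K/W
R_perlite board = ln(94/59)/(2π×0.06×1.5) = 0.8236 K/W
R_outer film = 1/(h_o·2πr_oL) = 1/(11.1×2π×0.094×1.5) = 0.1017 K/W
R_total = 0.9264 K/W
Q = ΔT/R_total = 121/0.9264
Q = 131 W
T_interface = T_inner − Q·ΣR(inner→interface) = 134 − 131×0.8247

T ≈ 26.3 °C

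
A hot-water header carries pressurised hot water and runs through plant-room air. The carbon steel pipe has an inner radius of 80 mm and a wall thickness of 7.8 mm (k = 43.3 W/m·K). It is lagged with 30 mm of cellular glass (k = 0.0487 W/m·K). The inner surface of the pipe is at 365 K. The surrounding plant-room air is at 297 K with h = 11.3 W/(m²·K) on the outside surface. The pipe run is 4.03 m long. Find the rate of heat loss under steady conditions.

Cylindrical conduction, so R = ln(r₂/r₁)/(2πkL) per layer, in series:
R_carbon steel pipe wall = ln(87.8/80)/(2π×43.3×4.03) = 8.485×10^-5 K/W
R_cellular glass = ln(117.8/87.8)/(2π×0.0487×4.03) = 0.2384 K/W
R_outer film = 1/(h_o·2πr_oL) = 1/(11.3×2π×0.1178×4.03) = 0.02967 K/W
R_total = 0.2681 K/W
Q = ΔT/R_total = 68/0.2681

Q ≈ 254 W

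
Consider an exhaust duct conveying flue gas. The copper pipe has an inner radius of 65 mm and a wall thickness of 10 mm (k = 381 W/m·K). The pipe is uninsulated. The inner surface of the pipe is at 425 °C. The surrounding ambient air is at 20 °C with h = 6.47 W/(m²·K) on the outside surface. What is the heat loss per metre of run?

Cylindrical conduction, so R = ln(r₂/r₁)/(2πkL) per layer, in series:
R_copper pipe wall = ln(75/65)/(2π×381×1) = 5.978×10^-5 K/W
R_outer film = 1/(h_o·2πr_oL) = 1/(6.47×2π×0.075×1) = 0.328 K/W
R_total = 0.328 K/W
Q = ΔT/R_total = 405/0.328

q′ ≈ 1230 W/m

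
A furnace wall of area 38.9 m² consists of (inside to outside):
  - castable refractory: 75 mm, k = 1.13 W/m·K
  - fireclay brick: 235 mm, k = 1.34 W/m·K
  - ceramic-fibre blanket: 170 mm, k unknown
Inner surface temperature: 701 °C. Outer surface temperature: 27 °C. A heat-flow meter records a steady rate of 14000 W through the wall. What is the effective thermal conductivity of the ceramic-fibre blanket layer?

Thermal resistances in series:
R_castable refractory = L/(kA) = 0.075/(1.13×38.9) = 0.001706 K/W
R_fireclay brick = L/(kA) = 0.235/(1.34×38.9) = 0.004508 K/W
Sum of known resistances R_other = 0.006215 K/W
Total R = ΔT/Q = 674/14000 = 0.04814 K/W
R_ceramic-fibre blanket = R_total − R_other = 0.04193 K/W
k = L/(R·A) = 0.17/(0.04193×38.9)

k ≈ 0.104 W/(m·K)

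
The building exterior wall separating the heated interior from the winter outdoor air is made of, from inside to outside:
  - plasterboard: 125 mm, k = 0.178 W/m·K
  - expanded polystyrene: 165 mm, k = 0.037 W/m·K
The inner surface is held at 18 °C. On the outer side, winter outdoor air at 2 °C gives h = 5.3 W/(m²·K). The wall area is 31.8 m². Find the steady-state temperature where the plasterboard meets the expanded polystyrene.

Series thermal resistances:
R_plasterboard = L/(kA) = 0.125/(0.178×31.8) = 0.02208 K/W
R_expanded polystyrene = L/(kA) = 0.165/(0.037×31.8) = 0.1402 K/W
R_outer film = 1/(h_o·A) = 1/(5.3×31.8) = 0.005933 K/W
R_total = 0.1683 K/W;  Q = ΔT/R_total = 16/0.1683 = 95.1 W
T_interface = T_inner − Q·ΣR(inner→interface) = 18 − 95.1×0.02208

T ≈ 15.9 °C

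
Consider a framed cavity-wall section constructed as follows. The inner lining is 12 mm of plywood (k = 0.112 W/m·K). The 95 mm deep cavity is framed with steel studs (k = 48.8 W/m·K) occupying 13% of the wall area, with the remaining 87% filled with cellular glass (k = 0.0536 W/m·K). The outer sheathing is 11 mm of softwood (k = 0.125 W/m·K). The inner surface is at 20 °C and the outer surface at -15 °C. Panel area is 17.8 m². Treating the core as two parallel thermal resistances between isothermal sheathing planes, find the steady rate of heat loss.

Q ≈ 2970 W

Sheathing layers in series; stud and cavity paths in parallel between them.
R_inner = 0.012/(0.112×17.8) = 0.006019 K/W
R_stud  = 0.095/(48.8×0.13×17.8) = 8.413×10^-4 K/W
R_cav   = 0.095/(0.0536×0.87×17.8) = 0.1145 K/W
1/R_core = 1/R_stud + 1/R_cav → R_core = 8.351×10^-4 K/W
R_outer = 0.011/(0.125×17.8) = 0.004944 K/W
R_total = 0.0118 K/W
Q = ΔT/R_total = 35/0.0118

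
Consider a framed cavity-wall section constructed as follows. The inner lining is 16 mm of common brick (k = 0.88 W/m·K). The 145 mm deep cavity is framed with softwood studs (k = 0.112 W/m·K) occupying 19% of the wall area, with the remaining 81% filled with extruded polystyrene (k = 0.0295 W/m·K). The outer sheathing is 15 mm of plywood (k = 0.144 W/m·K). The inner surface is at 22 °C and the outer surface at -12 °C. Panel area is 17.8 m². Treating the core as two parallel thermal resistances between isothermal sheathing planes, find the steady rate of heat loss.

Sheathing layers in series; stud and cavity paths in parallel between them.
R_inner = 0.016/(0.88×17.8) = 0.001021 K/W
R_stud  = 0.145/(0.112×0.19×17.8) = 0.3828 K/W
R_cav   = 0.145/(0.0295×0.81×17.8) = 0.3409 K/W
1/R_core = 1/R_stud + 1/R_cav → R_core = 0.1803 K/W
R_outer = 0.015/(0.144×17.8) = 0.005852 K/W
R_total = 0.1872 K/W
Q = ΔT/R_total = 34/0.1872

Q ≈ 182 W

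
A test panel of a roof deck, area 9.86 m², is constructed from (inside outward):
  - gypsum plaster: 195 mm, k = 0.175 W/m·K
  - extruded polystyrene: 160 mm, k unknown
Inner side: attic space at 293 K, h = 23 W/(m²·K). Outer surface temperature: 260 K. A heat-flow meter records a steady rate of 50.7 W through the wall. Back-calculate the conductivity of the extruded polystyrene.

k ≈ 0.0304 W/(m·K)

Using the resistance-network approach (series):
R_inner film = 1/(h_i·A) = 1/(23×9.86) = 0.00441 K/W
R_gypsum plaster = L/(kA) = 0.195/(0.175×9.86) = 0.113 K/W
Sum of known resistances R_other = 0.1174 K/W
Total R = ΔT/Q = 33/50.7 = 0.6509 K/W
R_extruded polystyrene = R_total − R_other = 0.5335 K/W
k = L/(R·A) = 0.16/(0.5335×9.86)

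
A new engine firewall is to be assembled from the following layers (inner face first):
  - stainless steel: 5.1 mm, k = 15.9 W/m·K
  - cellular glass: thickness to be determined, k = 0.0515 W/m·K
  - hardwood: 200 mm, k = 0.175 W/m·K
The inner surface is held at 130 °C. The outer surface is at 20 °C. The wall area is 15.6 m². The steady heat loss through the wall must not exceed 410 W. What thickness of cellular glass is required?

L ≈ 157 mm

Using the resistance-network approach (series):
R_stainless steel = L/(kA) = 0.0051/(15.9×15.6) = 2.056×10^-5 K/W
R_hardwood = L/(kA) = 0.2/(0.175×15.6) = 0.07326 K/W
Sum of the known resistances R_other = 0.07328 K/W
Required total resistance R_tot = ΔT/Q_allow = 110/410 = 0.2683 K/W
R_cellular glass = R_tot − R_other = 0.195 K/W
L = R·k·A = 0.195×0.0515×15.6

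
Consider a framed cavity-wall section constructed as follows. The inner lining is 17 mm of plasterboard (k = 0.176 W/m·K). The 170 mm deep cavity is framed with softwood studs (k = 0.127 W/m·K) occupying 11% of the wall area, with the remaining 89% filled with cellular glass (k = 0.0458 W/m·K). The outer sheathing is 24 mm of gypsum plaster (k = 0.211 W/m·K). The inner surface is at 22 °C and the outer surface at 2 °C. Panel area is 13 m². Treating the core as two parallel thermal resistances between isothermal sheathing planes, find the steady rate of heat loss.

Sheathing layers in series; stud and cavity paths in parallel between them.
R_inner = 0.017/(0.176×13) = 0.00743 K/W
R_stud  = 0.17/(0.127×0.11×13) = 0.9361 K/W
R_cav   = 0.17/(0.0458×0.89×13) = 0.3208 K/W
1/R_core = 1/R_stud + 1/R_cav → R_core = 0.2389 K/W
R_outer = 0.024/(0.211×13) = 0.00875 K/W
R_total = 0.2551 K/W
Q = ΔT/R_total = 20/0.2551

Q ≈ 78.4 W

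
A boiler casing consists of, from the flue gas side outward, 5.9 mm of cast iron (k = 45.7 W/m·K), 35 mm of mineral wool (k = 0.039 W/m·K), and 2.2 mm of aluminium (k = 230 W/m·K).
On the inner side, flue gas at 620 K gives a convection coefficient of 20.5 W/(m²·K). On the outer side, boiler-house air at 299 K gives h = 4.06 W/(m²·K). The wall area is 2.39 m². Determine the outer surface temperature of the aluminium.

T ≈ 365 K

Using the resistance-network approach (series):
R_inner film = 1/(h_i·A) = 1/(20.5×2.39) = 0.02041 K/W
R_cast iron = L/(kA) = 0.0059/(45.7×2.39) = 5.402×10^-5 K/W
R_mineral wool = L/(kA) = 0.035/(0.039×2.39) = 0.3755 K/W
R_aluminium = L/(kA) = 0.0022/(230×2.39) = 4.002×10^-6 K/W
R_outer film = 1/(h_o·A) = 1/(4.06×2.39) = 0.1031 K/W
R_total = 0.499 K/W;  Q = ΔT/R_total = 321/0.499 = 643.3 W
T_interface = T_inner − Q·ΣR(inner→interface) = 620 − 643×0.396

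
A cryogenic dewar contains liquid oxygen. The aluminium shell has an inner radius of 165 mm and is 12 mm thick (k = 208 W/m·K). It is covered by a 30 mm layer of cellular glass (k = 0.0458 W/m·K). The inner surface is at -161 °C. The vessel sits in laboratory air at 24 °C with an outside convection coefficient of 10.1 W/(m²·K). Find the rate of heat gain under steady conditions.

Radial (spherical) resistances in series:
R_aluminium shell = (1/0.165 − 1/0.177)/(4π×208) = 1.572×10^-4 K/W
R_cellular glass = (1/0.177 − 1/0.207)/(4π×0.0458) = 1.423 K/W
R_outer film = 1/(h·4πr_o²) = 1/(10.1×4π×0.207²) = 0.1839 K/W
R_total = 1.607 K/W
Q = ΔT/R_total = 185/1.607

Q ≈ 115 W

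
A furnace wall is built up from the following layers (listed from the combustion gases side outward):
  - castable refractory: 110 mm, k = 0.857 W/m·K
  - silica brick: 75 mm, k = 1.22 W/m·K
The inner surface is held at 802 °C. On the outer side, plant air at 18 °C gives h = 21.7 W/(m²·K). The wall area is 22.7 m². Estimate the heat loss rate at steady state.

Treating each layer as a thermal resistance in series:
R_castable refractory = L/(kA) = 0.11/(0.857×22.7) = 0.005654 K/W
R_silica brick = L/(kA) = 0.075/(1.22×22.7) = 0.002708 K/W
R_outer film = 1/(h_o·A) = 1/(21.7×22.7) = 0.00203 K/W
R_total = 0.01039 K/W
Q = ΔT / R_total = 784 / 0.01039

Q ≈ 75400 W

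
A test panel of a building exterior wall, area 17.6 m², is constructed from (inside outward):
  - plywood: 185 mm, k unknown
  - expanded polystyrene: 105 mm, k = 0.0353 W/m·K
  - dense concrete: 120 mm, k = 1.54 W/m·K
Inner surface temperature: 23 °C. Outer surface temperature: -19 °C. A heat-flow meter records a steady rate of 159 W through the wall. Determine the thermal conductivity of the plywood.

Thermal resistances in series:
R_expanded polystyrene = L/(kA) = 0.105/(0.0353×17.6) = 0.169 K/W
R_dense concrete = L/(kA) = 0.12/(1.54×17.6) = 0.004427 K/W
Sum of known resistances R_other = 0.1734 K/W
Total R = ΔT/Q = 42/159 = 0.2642 K/W
R_plywood = R_total − R_other = 0.09072 K/W
k = L/(R·A) = 0.185/(0.09072×17.6)

k ≈ 0.116 W/(m·K)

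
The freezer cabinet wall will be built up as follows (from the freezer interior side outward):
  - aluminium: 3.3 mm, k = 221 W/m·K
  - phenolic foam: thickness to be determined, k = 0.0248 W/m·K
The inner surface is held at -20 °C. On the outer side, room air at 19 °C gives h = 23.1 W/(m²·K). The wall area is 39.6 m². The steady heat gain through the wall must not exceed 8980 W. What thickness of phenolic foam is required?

L ≈ 3.19 mm

Using the resistance-network approach (series):
R_aluminium = L/(kA) = 0.0033/(221×39.6) = 3.771×10^-7 K/W
R_outer film = 1/(h_o·A) = 1/(23.1×39.6) = 0.001093 K/W
Sum of the known resistances R_other = 0.001094 K/W
Required total resistance R_tot = ΔT/Q_allow = 39/8980 = 0.004343 K/W
R_phenolic foam = R_tot − R_other = 0.003249 K/W
L = R·k·A = 0.003249×0.0248×39.6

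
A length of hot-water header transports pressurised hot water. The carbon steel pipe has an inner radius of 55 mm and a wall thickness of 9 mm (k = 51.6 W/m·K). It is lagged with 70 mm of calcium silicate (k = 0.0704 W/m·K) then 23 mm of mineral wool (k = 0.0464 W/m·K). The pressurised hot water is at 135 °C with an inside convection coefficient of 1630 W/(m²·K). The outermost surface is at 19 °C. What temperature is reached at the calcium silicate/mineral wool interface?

Per-layer cylindrical resistances, series-summed:
R_inner film = 1/(h_i·2πr₁L) = 1/(1630×2π×0.055×1) = 0.001775 K/W
R_carbon steel pipe wall = ln(64/55)/(2π×51.6×1) = 4.674×10^-4 K/W
R_calcium silicate = ln(134/64)/(2π×0.0704×1) = 1.671 K/W
R_mineral wool = ln(157/134)/(2π×0.0464×1) = 0.5433 K/W
R_total = 2.216 K/W
Q = ΔT/R_total = 116/2.216
Q = 52.3 W/m
T_interface = T_inner − Q·ΣR(inner→interface) = 135 − 52.3×1.673

T ≈ 47.4 °C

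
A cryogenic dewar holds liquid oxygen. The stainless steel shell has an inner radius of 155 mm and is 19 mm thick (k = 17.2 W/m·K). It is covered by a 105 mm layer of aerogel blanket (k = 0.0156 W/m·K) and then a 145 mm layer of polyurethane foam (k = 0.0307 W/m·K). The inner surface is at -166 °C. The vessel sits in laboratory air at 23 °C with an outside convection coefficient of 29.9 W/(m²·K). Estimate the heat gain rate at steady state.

Q ≈ 13.3 W

Each spherical layer contributes R = (1/r_i − 1/r_o)/(4πk):
R_stainless steel shell = (1/0.155 − 1/0.174)/(4π×17.2) = 0.003259 K/W
R_aerogel blanket = (1/0.174 − 1/0.279)/(4π×0.0156) = 11.03 K/W
R_polyurethane foam = (1/0.279 − 1/0.424)/(4π×0.0307) = 3.177 K/W
R_outer film = 1/(h·4πr_o²) = 1/(29.9×4π×0.424²) = 0.0148 K/W
R_total = 14.23 K/W
Q = ΔT/R_total = 189/14.23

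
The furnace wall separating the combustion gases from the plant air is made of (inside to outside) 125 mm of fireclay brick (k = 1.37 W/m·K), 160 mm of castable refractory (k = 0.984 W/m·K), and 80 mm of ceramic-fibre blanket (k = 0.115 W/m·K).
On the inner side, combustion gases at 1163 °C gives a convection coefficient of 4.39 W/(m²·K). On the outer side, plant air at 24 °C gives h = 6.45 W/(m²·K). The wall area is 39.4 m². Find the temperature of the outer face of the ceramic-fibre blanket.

Series thermal resistances:
R_inner film = 1/(h_i·A) = 1/(4.39×39.4) = 0.005781 K/W
R_fireclay brick = L/(kA) = 0.125/(1.37×39.4) = 0.002316 K/W
R_castable refractory = L/(kA) = 0.16/(0.984×39.4) = 0.004127 K/W
R_ceramic-fibre blanket = L/(kA) = 0.08/(0.115×39.4) = 0.01766 K/W
R_outer film = 1/(h_o·A) = 1/(6.45×39.4) = 0.003935 K/W
R_total = 0.03382 K/W;  Q = ΔT/R_total = 1139/0.03382 = 33680 W
T_interface = T_inner − Q·ΣR(inner→interface) = 1163 − 33700×0.02988

T ≈ 157 °C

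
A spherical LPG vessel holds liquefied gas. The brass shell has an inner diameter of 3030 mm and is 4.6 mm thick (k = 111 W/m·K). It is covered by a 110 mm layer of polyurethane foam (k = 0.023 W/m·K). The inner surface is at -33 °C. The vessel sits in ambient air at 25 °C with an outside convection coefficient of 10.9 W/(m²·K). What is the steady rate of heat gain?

Spherical conduction: R = (1/r_in − 1/r_out)/(4πk) per layer; series-sum.
R_brass shell = (1/1.515 − 1/1.5196)/(4π×111) = 1.432×10^-6 K/W
R_polyurethane foam = (1/1.5196 − 1/1.6296)/(4π×0.023) = 0.1537 K/W
R_outer film = 1/(h·4πr_o²) = 1/(10.9×4π×1.6296²) = 0.002749 K/W
R_total = 0.1564 K/W
Q = ΔT/R_total = 58/0.1564

Q ≈ 371 W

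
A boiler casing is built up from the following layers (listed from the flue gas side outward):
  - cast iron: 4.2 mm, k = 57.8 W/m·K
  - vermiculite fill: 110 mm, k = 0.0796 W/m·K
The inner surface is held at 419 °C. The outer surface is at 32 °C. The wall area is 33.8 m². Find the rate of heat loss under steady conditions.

Thermal resistances in series:
R_cast iron = L/(kA) = 0.0042/(57.8×33.8) = 2.15×10^-6 K/W
R_vermiculite fill = L/(kA) = 0.11/(0.0796×33.8) = 0.04088 K/W
R_total = 0.04089 K/W
Q = ΔT / R_total = 387 / 0.04089

Q ≈ 9470 W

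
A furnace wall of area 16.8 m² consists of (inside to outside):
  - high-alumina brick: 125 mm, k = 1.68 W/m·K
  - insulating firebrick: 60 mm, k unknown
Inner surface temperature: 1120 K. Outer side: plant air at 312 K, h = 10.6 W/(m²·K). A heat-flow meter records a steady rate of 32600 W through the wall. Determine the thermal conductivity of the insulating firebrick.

k ≈ 0.242 W/(m·K)

Series thermal resistances:
R_high-alumina brick = L/(kA) = 0.125/(1.68×16.8) = 0.004429 K/W
R_outer film = 1/(h_o·A) = 1/(10.6×16.8) = 0.005615 K/W
Sum of known resistances R_other = 0.01004 K/W
Total R = ΔT/Q = 808/32600 = 0.02479 K/W
R_insulating firebrick = R_total − R_other = 0.01474 K/W
k = L/(R·A) = 0.06/(0.01474×16.8)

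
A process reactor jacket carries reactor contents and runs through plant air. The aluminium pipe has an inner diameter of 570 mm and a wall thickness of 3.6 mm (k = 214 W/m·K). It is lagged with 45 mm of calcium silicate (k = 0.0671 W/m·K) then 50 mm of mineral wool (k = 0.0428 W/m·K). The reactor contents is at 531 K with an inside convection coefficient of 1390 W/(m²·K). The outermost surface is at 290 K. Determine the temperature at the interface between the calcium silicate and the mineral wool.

Treating each annulus and film as a series resistance:
R_inner film = 1/(h_i·2πr₁L) = 1/(1390×2π×0.285×1) = 4.018×10^-4 K/W
R_aluminium pipe wall = ln(288.6/285)/(2π×214×1) = 9.335×10^-6 K/W
R_calcium silicate = ln(333.6/288.6)/(2π×0.0671×1) = 0.3437 K/W
R_mineral wool = ln(383.6/333.6)/(2π×0.0428×1) = 0.5193 K/W
R_total = 0.8634 K/W
Q = ΔT/R_total = 241/0.8634
Q = 279 W/m
T_interface = T_inner − Q·ΣR(inner→interface) = 531 − 279×0.3441

T ≈ 435 K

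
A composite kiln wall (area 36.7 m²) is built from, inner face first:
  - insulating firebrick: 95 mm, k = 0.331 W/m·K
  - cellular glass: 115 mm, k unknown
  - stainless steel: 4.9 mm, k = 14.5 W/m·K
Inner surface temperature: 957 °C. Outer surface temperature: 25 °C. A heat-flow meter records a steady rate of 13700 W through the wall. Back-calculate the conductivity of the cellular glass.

k ≈ 0.0521 W/(m·K)

Using the resistance-network approach (series):
R_insulating firebrick = L/(kA) = 0.095/(0.331×36.7) = 0.00782 K/W
R_stainless steel = L/(kA) = 0.0049/(14.5×36.7) = 9.208×10^-6 K/W
Sum of known resistances R_other = 0.00783 K/W
Total R = ΔT/Q = 932/13700 = 0.06803 K/W
R_cellular glass = R_total − R_other = 0.0602 K/W
k = L/(R·A) = 0.115/(0.0602×36.7)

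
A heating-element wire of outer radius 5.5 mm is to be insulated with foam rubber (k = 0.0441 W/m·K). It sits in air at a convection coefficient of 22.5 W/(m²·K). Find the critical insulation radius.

r_cr ≈ 1.96 mm

For a cylinder r_cr = k/h = 0.0441/22.5
r_cr = 1.96 mm; since the bare radius (5.5 mm) is above r_cr, any added insulation will reduce heat loss.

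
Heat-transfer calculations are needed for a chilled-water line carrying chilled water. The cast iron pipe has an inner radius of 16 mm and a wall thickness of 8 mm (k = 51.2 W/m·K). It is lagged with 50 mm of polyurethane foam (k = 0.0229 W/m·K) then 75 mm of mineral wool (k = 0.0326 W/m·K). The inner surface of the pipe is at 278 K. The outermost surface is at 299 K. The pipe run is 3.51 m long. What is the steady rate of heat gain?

Q ≈ 6.56 W

Treating each annulus and film as a series resistance:
R_cast iron pipe wall = ln(24/16)/(2π×51.2×3.51) = 3.591×10^-4 K/W
R_polyurethane foam = ln(74/24)/(2π×0.0229×3.51) = 2.23 K/W
R_mineral wool = ln(149/74)/(2π×0.0326×3.51) = 0.9735 K/W
R_total = 3.203 K/W
Q = ΔT/R_total = 21/3.203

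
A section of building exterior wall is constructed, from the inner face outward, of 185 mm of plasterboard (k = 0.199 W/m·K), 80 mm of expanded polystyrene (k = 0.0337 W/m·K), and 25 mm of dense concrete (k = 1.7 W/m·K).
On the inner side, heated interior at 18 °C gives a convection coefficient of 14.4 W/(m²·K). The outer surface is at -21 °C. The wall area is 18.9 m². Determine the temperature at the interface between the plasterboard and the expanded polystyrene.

Treating each layer as a thermal resistance in series:
R_inner film = 1/(h_i·A) = 1/(14.4×18.9) = 0.003674 K/W
R_plasterboard = L/(kA) = 0.185/(0.199×18.9) = 0.04919 K/W
R_expanded polystyrene = L/(kA) = 0.08/(0.0337×18.9) = 0.1256 K/W
R_dense concrete = L/(kA) = 0.025/(1.7×18.9) = 7.781×10^-4 K/W
R_total = 0.1792 K/W;  Q = ΔT/R_total = 39/0.1792 = 217.6 W
T_interface = T_inner − Q·ΣR(inner→interface) = 18 − 218×0.05286

T ≈ 6.5 °C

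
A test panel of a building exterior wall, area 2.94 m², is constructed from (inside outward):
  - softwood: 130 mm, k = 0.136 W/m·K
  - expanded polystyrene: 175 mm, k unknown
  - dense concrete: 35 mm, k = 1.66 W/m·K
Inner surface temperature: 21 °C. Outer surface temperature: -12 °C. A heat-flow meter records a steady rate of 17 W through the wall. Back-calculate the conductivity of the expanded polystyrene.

Series thermal resistances:
R_softwood = L/(kA) = 0.13/(0.136×2.94) = 0.3251 K/W
R_dense concrete = L/(kA) = 0.035/(1.66×2.94) = 0.007172 K/W
Sum of known resistances R_other = 0.3323 K/W
Total R = ΔT/Q = 33/17 = 1.941 K/W
R_expanded polystyrene = R_total − R_other = 1.609 K/W
k = L/(R·A) = 0.175/(1.609×2.94)

k ≈ 0.037 W/(m·K)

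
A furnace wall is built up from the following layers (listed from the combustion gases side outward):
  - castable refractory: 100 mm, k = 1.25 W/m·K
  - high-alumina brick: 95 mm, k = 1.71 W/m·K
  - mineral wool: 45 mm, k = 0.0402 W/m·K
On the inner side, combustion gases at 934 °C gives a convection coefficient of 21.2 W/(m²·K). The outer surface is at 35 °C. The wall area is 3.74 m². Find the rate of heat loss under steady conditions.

Q ≈ 2580 W

Model the wall as resistances in series:
R_inner film = 1/(h_i·A) = 1/(21.2×3.74) = 0.01261 K/W
R_castable refractory = L/(kA) = 0.1/(1.25×3.74) = 0.02139 K/W
R_high-alumina brick = L/(kA) = 0.095/(1.71×3.74) = 0.01485 K/W
R_mineral wool = L/(kA) = 0.045/(0.0402×3.74) = 0.2993 K/W
R_total = 0.3482 K/W
Q = ΔT / R_total = 899 / 0.3482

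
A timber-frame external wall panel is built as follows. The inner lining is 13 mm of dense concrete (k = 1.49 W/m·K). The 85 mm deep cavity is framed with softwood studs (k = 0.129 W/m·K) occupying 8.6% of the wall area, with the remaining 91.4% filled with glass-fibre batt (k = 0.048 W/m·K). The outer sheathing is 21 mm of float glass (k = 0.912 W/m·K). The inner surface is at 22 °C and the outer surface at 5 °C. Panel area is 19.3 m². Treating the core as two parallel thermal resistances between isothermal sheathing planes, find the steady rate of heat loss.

Sheathing layers in series; stud and cavity paths in parallel between them.
R_inner = 0.013/(1.49×19.3) = 4.521×10^-4 K/W
R_stud  = 0.085/(0.129×0.086×19.3) = 0.397 K/W
R_cav   = 0.085/(0.048×0.914×19.3) = 0.1004 K/W
1/R_core = 1/R_stud + 1/R_cav → R_core = 0.08012 K/W
R_outer = 0.021/(0.912×19.3) = 0.001193 K/W
R_total = 0.08177 K/W
Q = ΔT/R_total = 17/0.08177

Q ≈ 208 W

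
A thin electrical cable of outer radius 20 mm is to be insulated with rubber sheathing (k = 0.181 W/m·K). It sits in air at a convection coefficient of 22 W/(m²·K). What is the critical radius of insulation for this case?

For a cylinder r_cr = k/h = 0.181/22
r_cr = 8.23 mm; since the bare radius (20 mm) is above r_cr, any added insulation will reduce heat loss.

r_cr ≈ 8.23 mm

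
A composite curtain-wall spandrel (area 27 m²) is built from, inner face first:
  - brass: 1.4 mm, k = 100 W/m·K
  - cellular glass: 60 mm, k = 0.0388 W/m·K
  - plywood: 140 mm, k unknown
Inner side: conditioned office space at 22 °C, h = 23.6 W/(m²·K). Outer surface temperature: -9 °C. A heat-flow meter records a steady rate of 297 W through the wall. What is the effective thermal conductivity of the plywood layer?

Model the wall as resistances in series:
R_inner film = 1/(h_i·A) = 1/(23.6×27) = 0.001569 K/W
R_brass = L/(kA) = 0.0014/(100×27) = 5.185×10^-7 K/W
R_cellular glass = L/(kA) = 0.06/(0.0388×27) = 0.05727 K/W
Sum of known resistances R_other = 0.05884 K/W
Total R = ΔT/Q = 31/297 = 0.1044 K/W
R_plywood = R_total − R_other = 0.04553 K/W
k = L/(R·A) = 0.14/(0.04553×27)

k ≈ 0.114 W/(m·K)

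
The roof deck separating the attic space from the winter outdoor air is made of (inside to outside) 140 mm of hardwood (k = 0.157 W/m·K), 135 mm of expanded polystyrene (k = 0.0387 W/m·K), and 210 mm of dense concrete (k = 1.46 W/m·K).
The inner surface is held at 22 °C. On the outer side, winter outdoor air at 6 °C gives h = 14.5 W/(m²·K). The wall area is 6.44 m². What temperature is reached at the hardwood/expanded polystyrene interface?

T ≈ 18.9 °C

Thermal resistances in series:
R_hardwood = L/(kA) = 0.14/(0.157×6.44) = 0.1385 K/W
R_expanded polystyrene = L/(kA) = 0.135/(0.0387×6.44) = 0.5417 K/W
R_dense concrete = L/(kA) = 0.21/(1.46×6.44) = 0.02233 K/W
R_outer film = 1/(h_o·A) = 1/(14.5×6.44) = 0.01071 K/W
R_total = 0.7132 K/W;  Q = ΔT/R_total = 16/0.7132 = 22.43 W
T_interface = T_inner − Q·ΣR(inner→interface) = 22 − 22.4×0.1385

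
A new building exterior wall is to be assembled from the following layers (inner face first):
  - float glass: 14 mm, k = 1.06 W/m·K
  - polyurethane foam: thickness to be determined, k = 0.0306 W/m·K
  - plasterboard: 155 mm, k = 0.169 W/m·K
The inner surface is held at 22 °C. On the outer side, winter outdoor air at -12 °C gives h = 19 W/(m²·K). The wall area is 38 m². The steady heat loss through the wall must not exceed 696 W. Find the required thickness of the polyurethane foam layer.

L ≈ 26.7 mm

Thermal resistances in series:
R_float glass = L/(kA) = 0.014/(1.06×38) = 3.476×10^-4 K/W
R_plasterboard = L/(kA) = 0.155/(0.169×38) = 0.02414 K/W
R_outer film = 1/(h_o·A) = 1/(19×38) = 0.001385 K/W
Sum of the known resistances R_other = 0.02587 K/W
Required total resistance R_tot = ΔT/Q_allow = 34/696 = 0.04885 K/W
R_polyurethane foam = R_tot − R_other = 0.02298 K/W
L = R·k·A = 0.02298×0.0306×38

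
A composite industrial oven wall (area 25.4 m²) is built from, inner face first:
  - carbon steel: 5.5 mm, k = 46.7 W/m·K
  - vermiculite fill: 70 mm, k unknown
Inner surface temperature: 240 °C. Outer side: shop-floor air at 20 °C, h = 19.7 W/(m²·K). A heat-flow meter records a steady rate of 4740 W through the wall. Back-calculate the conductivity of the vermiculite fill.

k ≈ 0.0621 W/(m·K)

Thermal resistances in series:
R_carbon steel = L/(kA) = 0.0055/(46.7×25.4) = 4.637×10^-6 K/W
R_outer film = 1/(h_o·A) = 1/(19.7×25.4) = 0.001998 K/W
Sum of known resistances R_other = 0.002003 K/W
Total R = ΔT/Q = 220/4740 = 0.04641 K/W
R_vermiculite fill = R_total − R_other = 0.04441 K/W
k = L/(R·A) = 0.07/(0.04441×25.4)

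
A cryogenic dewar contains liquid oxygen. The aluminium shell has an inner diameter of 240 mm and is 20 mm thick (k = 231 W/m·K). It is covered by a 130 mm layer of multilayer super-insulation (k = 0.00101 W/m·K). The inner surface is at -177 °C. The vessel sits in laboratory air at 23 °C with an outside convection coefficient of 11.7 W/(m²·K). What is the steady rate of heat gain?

Spherical conduction: R = (1/r_in − 1/r_out)/(4πk) per layer; series-sum.
R_aluminium shell = (1/0.12 − 1/0.14)/(4π×231) = 4.101×10^-4 K/W
R_multilayer super-insulation = (1/0.14 − 1/0.27)/(4π×0.00101) = 271 K/W
R_outer film = 1/(h·4πr_o²) = 1/(11.7×4π×0.27²) = 0.0933 K/W
R_total = 271.1 K/W
Q = ΔT/R_total = 200/271.1

Q ≈ 0.738 W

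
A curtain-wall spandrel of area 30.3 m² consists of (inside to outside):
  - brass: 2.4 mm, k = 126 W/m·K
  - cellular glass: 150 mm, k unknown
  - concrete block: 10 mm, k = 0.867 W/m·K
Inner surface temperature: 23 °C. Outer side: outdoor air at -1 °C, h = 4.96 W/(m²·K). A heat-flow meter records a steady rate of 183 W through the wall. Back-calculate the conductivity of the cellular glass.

Series thermal resistances:
R_brass = L/(kA) = 0.0024/(126×30.3) = 6.286×10^-7 K/W
R_concrete block = L/(kA) = 0.01/(0.867×30.3) = 3.807×10^-4 K/W
R_outer film = 1/(h_o·A) = 1/(4.96×30.3) = 0.006654 K/W
Sum of known resistances R_other = 0.007035 K/W
Total R = ΔT/Q = 24/183 = 0.1311 K/W
R_cellular glass = R_total − R_other = 0.1241 K/W
k = L/(R·A) = 0.15/(0.1241×30.3)

k ≈ 0.0399 W/(m·K)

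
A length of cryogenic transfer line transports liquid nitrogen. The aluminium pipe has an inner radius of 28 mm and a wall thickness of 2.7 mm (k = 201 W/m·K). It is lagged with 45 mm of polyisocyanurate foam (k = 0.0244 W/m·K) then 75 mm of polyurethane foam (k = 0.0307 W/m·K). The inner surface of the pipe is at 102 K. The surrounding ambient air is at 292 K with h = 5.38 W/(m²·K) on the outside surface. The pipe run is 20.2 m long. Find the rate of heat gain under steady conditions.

Cylindrical conduction, so R = ln(r₂/r₁)/(2πkL) per layer, in series:
R_aluminium pipe wall = ln(30.7/28)/(2π×201×20.2) = 3.609×10^-6 K/W
R_polyisocyanurate foam = ln(75.7/30.7)/(2π×0.0244×20.2) = 0.2914 K/W
R_polyurethane foam = ln(150.7/75.7)/(2π×0.0307×20.2) = 0.1767 K/W
R_outer film = 1/(h_o·2πr_oL) = 1/(5.38×2π×0.1507×20.2) = 0.009718 K/W
R_total = 0.4779 K/W
Q = ΔT/R_total = 190/0.4779

Q ≈ 398 W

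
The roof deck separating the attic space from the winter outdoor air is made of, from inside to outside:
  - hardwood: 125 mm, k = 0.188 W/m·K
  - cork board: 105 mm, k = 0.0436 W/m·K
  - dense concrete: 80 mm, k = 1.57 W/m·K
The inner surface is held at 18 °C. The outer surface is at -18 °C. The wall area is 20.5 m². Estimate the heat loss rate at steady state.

Series thermal resistances:
R_hardwood = L/(kA) = 0.125/(0.188×20.5) = 0.03243 K/W
R_cork board = L/(kA) = 0.105/(0.0436×20.5) = 0.1175 K/W
R_dense concrete = L/(kA) = 0.08/(1.57×20.5) = 0.002486 K/W
R_total = 0.1524 K/W
Q = ΔT / R_total = 36 / 0.1524

Q ≈ 236 W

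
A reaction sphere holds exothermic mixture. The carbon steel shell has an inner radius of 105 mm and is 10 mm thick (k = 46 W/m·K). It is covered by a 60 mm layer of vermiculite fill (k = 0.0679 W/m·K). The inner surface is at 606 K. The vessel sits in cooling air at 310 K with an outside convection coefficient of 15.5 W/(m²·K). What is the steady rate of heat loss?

Q ≈ 80.8 W

Spherical conduction: R = (1/r_in − 1/r_out)/(4πk) per layer; series-sum.
R_carbon steel shell = (1/0.105 − 1/0.115)/(4π×46) = 0.001433 K/W
R_vermiculite fill = (1/0.115 − 1/0.175)/(4π×0.0679) = 3.494 K/W
R_outer film = 1/(h·4πr_o²) = 1/(15.5×4π×0.175²) = 0.1676 K/W
R_total = 3.663 K/W
Q = ΔT/R_total = 296/3.663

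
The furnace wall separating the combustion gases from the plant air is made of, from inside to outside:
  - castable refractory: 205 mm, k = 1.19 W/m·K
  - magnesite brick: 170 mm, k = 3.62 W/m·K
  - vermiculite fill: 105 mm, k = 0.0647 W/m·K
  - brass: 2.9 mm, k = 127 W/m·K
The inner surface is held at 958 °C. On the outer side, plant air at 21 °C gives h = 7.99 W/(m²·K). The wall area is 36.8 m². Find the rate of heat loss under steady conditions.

Thermal resistances in series:
R_castable refractory = L/(kA) = 0.205/(1.19×36.8) = 0.004681 K/W
R_magnesite brick = L/(kA) = 0.17/(3.62×36.8) = 0.001276 K/W
R_vermiculite fill = L/(kA) = 0.105/(0.0647×36.8) = 0.0441 K/W
R_brass = L/(kA) = 0.0029/(127×36.8) = 6.205×10^-7 K/W
R_outer film = 1/(h_o·A) = 1/(7.99×36.8) = 0.003401 K/W
R_total = 0.05346 K/W
Q = ΔT / R_total = 937 / 0.05346

Q ≈ 17500 W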